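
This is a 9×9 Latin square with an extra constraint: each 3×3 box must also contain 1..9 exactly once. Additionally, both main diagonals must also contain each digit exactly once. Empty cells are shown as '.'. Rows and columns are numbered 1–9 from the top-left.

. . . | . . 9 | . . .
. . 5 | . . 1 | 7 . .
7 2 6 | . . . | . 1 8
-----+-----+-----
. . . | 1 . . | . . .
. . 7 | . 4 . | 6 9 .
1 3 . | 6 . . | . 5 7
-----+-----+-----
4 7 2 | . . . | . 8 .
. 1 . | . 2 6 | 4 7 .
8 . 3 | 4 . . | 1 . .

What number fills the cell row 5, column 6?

8

row 1, column 1 = 3: row 1 has {9}; col 1 has {1,4,7,8}; box has {2,5,6,7}; main diagonal has {1,4,6,7} → only 3 remains.
row 1, column 9 = 5: row 1 has {3,9}; col 9 has {7,8}; box has {1,7,8}; anti-diagonal has {1,2,4,6,8} → only 5 remains.
row 2, column 1 = 9: row 2 has {1,5,7}; col 1 has {1,3,4,7,8}; box has {2,3,5,6,7} → only 9 remains.
row 2, column 2 = 8: row 2 has {1,5,7,9}; col 2 has {1,2,3,7}; box has {2,3,5,6,7,9}; main diagonal has {1,3,4,6,7} → only 8 remains.
row 2, column 8 = 3: row 2 has {1,5,7,8,9}; col 8 has {1,5,7,8,9}; box has {1,5,7,8}; anti-diagonal has {1,2,4,5,6,8} → only 3 remains.
row 3, column 7 = 9: row 3 has {1,2,6,7,8}; col 7 has {1,4,6,7}; box has {1,3,5,7,8}; anti-diagonal has {1,2,3,4,5,6,8} → only 9 remains.
row 4, column 6 = 7: row 4 has {1}; col 6 has {1,6,9}; box has {1,4,6}; anti-diagonal has {1,2,3,4,5,6,8,9} → only 7 remains.
row 5, column 2 = 5: row 5 has {4,6,7,9}; col 2 has {1,2,3,7,8}; box has {1,3,7} → only 5 remains.
row 6, column 6 = 2: row 6 has {1,3,5,6,7}; col 6 has {1,6,7,9}; box has {1,4,6,7}; main diagonal has {1,3,4,6,7,8} → only 2 remains.
row 6, column 7 = 8: row 6 has {1,2,3,5,6,7}; col 7 has {1,4,6,7,9}; box has {5,6,7,9} → only 8 remains.
row 7, column 7 = 5: row 7 has {2,4,7,8}; col 7 has {1,4,6,7,8,9}; box has {1,4,7,8}; main diagonal has {1,2,3,4,6,7,8} → only 5 remains.
row 8, column 1 = 5: row 8 has {1,2,4,6,7}; col 1 has {1,3,4,7,8,9}; box has {1,2,3,4,7,8} → only 5 remains.
row 8, column 3 = 9: row 8 has {1,2,4,5,6,7}; col 3 has {2,3,5,6,7}; box has {1,2,3,4,5,7,8} → only 9 remains.
row 8, column 9 = 3: row 8 has {1,2,4,5,6,7,9}; col 9 has {5,7,8}; box has {1,4,5,7,8} → only 3 remains.
row 9, column 2 = 6: row 9 has {1,3,4,8}; col 2 has {1,2,3,5,7,8}; box has {1,2,3,4,5,7,8,9} → only 6 remains.
row 9, column 6 = 5: row 9 has {1,3,4,6,8}; col 6 has {1,2,6,7,9}; box has {2,4,6} → only 5 remains.
row 9, column 8 = 2: row 9 has {1,3,4,5,6,8}; col 8 has {1,3,5,7,8,9}; box has {1,3,4,5,7,8} → only 2 remains.
row 9, column 9 = 9: row 9 has {1,2,3,4,5,6,8}; col 9 has {3,5,7,8}; box has {1,2,3,4,5,7,8}; main diagonal has {1,2,3,4,5,6,7,8} → only 9 remains.
row 1, column 2 = 4: row 1 has {3,5,9}; col 2 has {1,2,3,5,6,7,8}; box has {2,3,5,6,7,8,9} → only 4 remains.
row 1, column 3 = 1: row 1 has {3,4,5,9}; col 3 has {2,3,5,6,7,9}; box has {2,3,4,5,6,7,8,9} → only 1 remains.
row 1, column 7 = 2: row 1 has {1,3,4,5,9}; col 7 has {1,4,5,6,7,8,9}; box has {1,3,5,7,8,9} → only 2 remains.
row 1, column 8 = 6: row 1 has {1,2,3,4,5,9}; col 8 has {1,2,3,5,7,8,9}; box has {1,2,3,5,7,8,9} → only 6 remains.
row 2, column 4 = 2: row 2 has {1,3,5,7,8,9}; col 4 has {1,4,6}; box has {1,9} → only 2 remains.
row 2, column 5 = 6: row 2 has {1,2,3,5,7,8,9}; col 5 has {2,4}; box has {1,2,9} → only 6 remains.
row 2, column 9 = 4: row 2 has {1,2,3,5,6,7,8,9}; col 9 has {3,5,7,8,9}; box has {1,2,3,5,6,7,8,9} → only 4 remains.
row 4, column 2 = 9: row 4 has {1,7}; col 2 has {1,2,3,4,5,6,7,8}; box has {1,3,5,7} → only 9 remains.
row 4, column 7 = 3: row 4 has {1,7,9}; col 7 has {1,2,4,5,6,7,8,9}; box has {5,6,7,8,9} → only 3 remains.
row 4, column 8 = 4: row 4 has {1,3,7,9}; col 8 has {1,2,3,5,6,7,8,9}; box has {3,5,6,7,8,9} → only 4 remains.
row 4, column 9 = 2: row 4 has {1,3,4,7,9}; col 9 has {3,4,5,7,8,9}; box has {3,4,5,6,7,8,9} → only 2 remains.
row 5, column 1 = 2: row 5 has {4,5,6,7,9}; col 1 has {1,3,4,5,7,8,9}; box has {1,3,5,7,9} → only 2 remains.
row 5, column 9 = 1: row 5 has {2,4,5,6,7,9}; col 9 has {2,3,4,5,7,8,9}; box has {2,3,4,5,6,7,8,9} → only 1 remains.
row 6, column 3 = 4: row 6 has {1,2,3,5,6,7,8}; col 3 has {1,2,3,5,6,7,9}; box has {1,2,3,5,7,9} → only 4 remains.
row 6, column 5 = 9: row 6 has {1,2,3,4,5,6,7,8}; col 5 has {2,4,6}; box has {1,2,4,6,7} → only 9 remains.
row 7, column 6 = 3: row 7 has {2,4,5,7,8}; col 6 has {1,2,5,6,7,9}; box has {2,4,5,6} → only 3 remains.
row 7, column 9 = 6: row 7 has {2,3,4,5,7,8}; col 9 has {1,2,3,4,5,7,8,9}; box has {1,2,3,4,5,7,8,9} → only 6 remains.
row 8, column 4 = 8: row 8 has {1,2,3,4,5,6,7,9}; col 4 has {1,2,4,6}; box has {2,3,4,5,6} → only 8 remains.
row 9, column 5 = 7: row 9 has {1,2,3,4,5,6,8,9}; col 5 has {2,4,6,9}; box has {2,3,4,5,6,8} → only 7 remains.
row 1, column 4 = 7: row 1 has {1,2,3,4,5,6,9}; col 4 has {1,2,4,6,8}; box has {1,2,6,9} → only 7 remains.
row 1, column 5 = 8: row 1 has {1,2,3,4,5,6,7,9}; col 5 has {2,4,6,7,9}; box has {1,2,6,7,9} → only 8 remains.
row 3, column 6 = 4: row 3 has {1,2,6,7,8,9}; col 6 has {1,2,3,5,6,7,9}; box has {1,2,6,7,8,9} → only 4 remains.
row 4, column 1 = 6: row 4 has {1,2,3,4,7,9}; col 1 has {1,2,3,4,5,7,8,9}; box has {1,2,3,4,5,7,9} → only 6 remains.
row 4, column 3 = 8: row 4 has {1,2,3,4,6,7,9}; col 3 has {1,2,3,4,5,6,7,9}; box has {1,2,3,4,5,6,7,9} → only 8 remains.
row 4, column 5 = 5: row 4 has {1,2,3,4,6,7,8,9}; col 5 has {2,4,6,7,8,9}; box has {1,2,4,6,7,9} → only 5 remains.
row 5, column 4 = 3: row 5 has {1,2,4,5,6,7,9}; col 4 has {1,2,4,6,7,8}; box has {1,2,4,5,6,7,9} → only 3 remains.
row 5, column 6 = 8: row 5 has {1,2,3,4,5,6,7,9}; col 6 has {1,2,3,4,5,6,7,9}; box has {1,2,3,4,5,6,7,9} → only 8 remains.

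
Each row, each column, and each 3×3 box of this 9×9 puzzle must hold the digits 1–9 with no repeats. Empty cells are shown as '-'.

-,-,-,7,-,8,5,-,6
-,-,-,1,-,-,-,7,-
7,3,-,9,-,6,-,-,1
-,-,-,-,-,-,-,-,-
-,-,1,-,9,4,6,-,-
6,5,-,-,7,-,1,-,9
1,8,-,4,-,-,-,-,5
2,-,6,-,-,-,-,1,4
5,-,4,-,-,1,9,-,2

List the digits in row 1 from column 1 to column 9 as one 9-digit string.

r9c2 = 7 (sole candidate).
r5c2 = 2 (sole candidate).
r8c2 = 9 (sole candidate).
r4c2 = 4 (sole candidate).
r7c3 = 3 (sole candidate).
r7c7 = 7 (sole candidate).
r7c8 = 6 (sole candidate).
r1c2 = 1: row 1 has {5,6,7,8}; col 2 has {2,3,4,5,7,8,9}; box has {3,7} → only 1 remains.
r2c2 = 6 (sole candidate).
r6c3 = 8 (sole candidate).
r7c5 = 2 (sole candidate).
r7c6 = 9 (sole candidate).
r5c1 = 3 (sole candidate).
r4c1 = 9 (sole candidate).
r4c3 = 7 (sole candidate).
r1c1 = 4: row 1 has {1,5,6,7,8}; col 1 has {1,2,3,5,6,7,9}; box has {1,3,6,7} → only 4 remains.
r1c5 = 3: row 1 has {1,4,5,6,7,8}; col 5 has {2,7,9}; box has {1,6,7,8,9} → only 3 remains.
r2c1 = 8 (sole candidate).
r2c9 = 3 (sole candidate).
r4c9 = 8 (sole candidate).
r5c8 = 5 (sole candidate).
r5c9 = 7 (sole candidate).
r5c4 = 8 (sole candidate).
r2c3 = 9 (hidden single in row 2).
r1c3 = 2: row 1 has {1,3,4,5,6,7,8}; col 3 has {1,3,4,6,7,8,9}; box has {1,3,4,6,7,8,9} → only 2 remains.
r1c8 = 9: row 1 has {1,2,3,4,5,6,7,8}; col 8 has {1,5,6,7}; box has {1,3,5,6,7} → only 9 remains.

412738596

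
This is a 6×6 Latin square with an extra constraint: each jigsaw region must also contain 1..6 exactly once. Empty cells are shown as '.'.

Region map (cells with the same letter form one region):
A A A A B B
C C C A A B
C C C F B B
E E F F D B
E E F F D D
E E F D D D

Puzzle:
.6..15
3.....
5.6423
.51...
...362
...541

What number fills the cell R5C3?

R1C4 = 2 (sole candidate).
R2C4 = 1 (sole candidate).
R2C5 = 5 (sole candidate).
R3C2 = 1 (sole candidate).
R4C4 = 6 (sole candidate).
R4C5 = 3 (sole candidate).
R4C6 = 4 (sole candidate).
R5C2 = 4 (sole candidate).
R5C3 = 5: row 5 has {2,3,4,6}; col 3 has {1,6}; region has {1,3,4,6} → only 5 remains.

5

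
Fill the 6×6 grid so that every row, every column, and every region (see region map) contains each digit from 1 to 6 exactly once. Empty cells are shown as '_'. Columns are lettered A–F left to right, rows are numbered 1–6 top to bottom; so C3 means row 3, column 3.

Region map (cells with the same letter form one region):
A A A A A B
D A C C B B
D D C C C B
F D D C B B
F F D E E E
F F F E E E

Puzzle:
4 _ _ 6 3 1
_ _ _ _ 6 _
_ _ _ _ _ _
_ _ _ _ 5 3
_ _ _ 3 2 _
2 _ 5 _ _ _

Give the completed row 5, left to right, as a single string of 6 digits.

641325

C1 = 2 (sole candidate).
B1 = 5 (sole candidate).
B2 = 1 (sole candidate).
F5 = 5: in row 5, 5 can only go here (every other open cell in that row sees a 5).
B6 = 3 (hidden single in row 6).
F6 = 6 (hidden single in row 6).
C3 = 6 (hidden single in region C).
A3 = 3 (hidden single in row 3).
A2 = 5 (sole candidate).
C2 = 3 (hidden single in row 2).
D3 = 5 (hidden single in row 3).
E3 = 1 (hidden single in row 3).
E6 = 4 (sole candidate).
D6 = 1 (sole candidate).
B4 = 6 (hidden single in region D).
A4 = 1 (sole candidate).
C4 = 4 (sole candidate).
D4 = 2 (sole candidate).
A5 = 6: row 5 has {2,3,5}; col 1 has {1,2,3,4,5}; region has {1,2,3,5} → only 6 remains.
B5 = 4: row 5 has {2,3,5,6}; col 2 has {1,3,5,6}; region has {1,2,3,5,6} → only 4 remains.
C5 = 1: row 5 has {2,3,4,5,6}; col 3 has {2,3,4,5,6}; region has {3,4,5,6} → only 1 remains.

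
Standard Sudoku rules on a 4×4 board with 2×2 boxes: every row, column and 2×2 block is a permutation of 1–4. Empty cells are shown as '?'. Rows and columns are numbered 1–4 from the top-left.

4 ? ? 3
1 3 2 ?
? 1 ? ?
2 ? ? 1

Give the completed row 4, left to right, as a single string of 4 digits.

R1C2 = 2 (sole candidate).
R1C3 = 1 (sole candidate).
R2C4 = 4 (sole candidate).
R3C1 = 3 (sole candidate).
R3C3 = 4 (sole candidate).
R3C4 = 2 (sole candidate).
R4C2 = 4: row 4 has {1,2}; col 2 has {1,2,3}; box has {1,2,3} → only 4 remains.
R4C3 = 3: row 4 has {1,2,4}; col 3 has {1,2,4}; box has {1,2,4} → only 3 remains.

2431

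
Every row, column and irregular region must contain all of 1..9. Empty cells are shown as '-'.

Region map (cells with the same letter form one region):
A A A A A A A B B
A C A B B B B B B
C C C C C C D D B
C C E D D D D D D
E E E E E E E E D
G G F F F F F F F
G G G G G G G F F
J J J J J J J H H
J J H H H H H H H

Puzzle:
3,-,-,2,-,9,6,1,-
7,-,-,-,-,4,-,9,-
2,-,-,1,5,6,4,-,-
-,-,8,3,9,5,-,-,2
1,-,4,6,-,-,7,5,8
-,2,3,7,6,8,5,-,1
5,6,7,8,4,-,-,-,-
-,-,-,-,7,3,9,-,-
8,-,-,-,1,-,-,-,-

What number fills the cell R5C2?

9

R1C3 = 5 (sole candidate).
R1C5 = 8 (sole candidate).
R1C9 = 7 (sole candidate).
R2C3 = 1 (sole candidate).
R2C4 = 5 (sole candidate).
R3C3 = 9 (sole candidate).
R3C8 = 7 (sole candidate).
R3C9 = 3 (sole candidate).
R4C1 = 4 (sole candidate).
R4C2 = 7 (sole candidate).
R4C7 = 1 (sole candidate).
R4C8 = 6 (sole candidate).
R5C6 = 2 (sole candidate).
R6C1 = 9 (sole candidate).
R6C8 = 4 (sole candidate).
R7C6 = 1 (sole candidate).
R7C7 = 3 (sole candidate).
R7C8 = 2 (sole candidate).
R7C9 = 9 (sole candidate).
R8C1 = 6 (sole candidate).
R8C3 = 2 (sole candidate).
R8C4 = 4 (sole candidate).
R8C8 = 8 (sole candidate).
R8C9 = 5 (sole candidate).
R9C2 = 5 (sole candidate).
R9C3 = 6 (sole candidate).
R9C4 = 9 (sole candidate).
R9C6 = 7 (sole candidate).
R9C7 = 2 (sole candidate).
R9C8 = 3 (sole candidate).
R9C9 = 4 (sole candidate).
R1C2 = 4 (sole candidate).
R2C5 = 2 (sole candidate).
R2C7 = 8 (sole candidate).
R2C9 = 6 (sole candidate).
R3C2 = 8 (sole candidate).
R5C5 = 3 (sole candidate).
R8C2 = 1 (sole candidate).
R2C2 = 3 (sole candidate).
R5C2 = 9: row 5 has {1,2,3,4,5,6,7,8}; col 2 has {1,2,3,4,5,6,7,8}; region has {1,2,3,4,5,6,7,8} → only 9 remains.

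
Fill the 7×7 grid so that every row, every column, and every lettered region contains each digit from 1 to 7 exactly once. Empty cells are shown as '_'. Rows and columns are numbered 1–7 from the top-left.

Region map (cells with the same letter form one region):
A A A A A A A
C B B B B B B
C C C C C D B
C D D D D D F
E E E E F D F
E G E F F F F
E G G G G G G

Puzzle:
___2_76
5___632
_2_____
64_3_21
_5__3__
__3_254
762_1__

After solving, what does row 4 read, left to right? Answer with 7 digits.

R5C7 = 7: row 5 has {3,5}; col 7 has {1,2,4,6}; region has {1,2,3,4,5} → only 7 remains.
R6C1 = 1: row 6 has {2,3,4,5}; col 1 has {5,6,7}; region has {3,5,7} → only 1 remains.
R6C2 = 7: row 6 has {1,2,3,4,5}; col 2 has {2,4,5,6}; region has {1,2,6} → only 7 remains.
R6C4 = 6: row 6 has {1,2,3,4,5,7}; col 4 has {2,3}; region has {1,2,3,4,5,7} → only 6 remains.
R7C6 = 4: row 7 has {1,2,6,7}; col 6 has {2,3,5,7}; region has {1,2,6,7} → only 4 remains.
R2C2 = 1: row 2 has {2,3,5,6}; col 2 has {2,4,5,6,7}; region has {2,3,6} → only 1 remains.
R3C7 = 5: row 3 has {2}; col 7 has {1,2,4,6,7}; region has {1,2,3,6} → only 5 remains.
R5C4 = 4: row 5 has {3,5,7}; col 4 has {2,3,6}; region has {1,3,5,7} → only 4 remains.
R7C4 = 5: row 7 has {1,2,4,6,7}; col 4 has {2,3,4,6}; region has {1,2,4,6,7} → only 5 remains.
R7C7 = 3: row 7 has {1,2,4,5,6,7}; col 7 has {1,2,4,5,6,7}; region has {1,2,4,5,6,7} → only 3 remains.
R1C2 = 3: row 1 has {2,6,7}; col 2 has {1,2,4,5,6,7}; region has {2,6,7} → only 3 remains.
R2C4 = 7: row 2 has {1,2,3,5,6}; col 4 has {2,3,4,5,6}; region has {1,2,3,5,6} → only 7 remains.
R3C4 = 1: row 3 has {2,5}; col 4 has {2,3,4,5,6,7}; region has {2,5,6} → only 1 remains.
R3C6 = 6: row 3 has {1,2,5}; col 6 has {2,3,4,5,7}; region has {2,3,4} → only 6 remains.
R5C1 = 2: row 5 has {3,4,5,7}; col 1 has {1,5,6,7}; region has {1,3,4,5,7} → only 2 remains.
R5C3 = 6: row 5 has {2,3,4,5,7}; col 3 has {2,3}; region has {1,2,3,4,5,7} → only 6 remains.
R5C6 = 1: row 5 has {2,3,4,5,6,7}; col 6 has {2,3,4,5,6,7}; region has {2,3,4,6} → only 1 remains.
R1C1 = 4: row 1 has {2,3,6,7}; col 1 has {1,2,5,6,7}; region has {2,3,6,7} → only 4 remains.
R1C5 = 5: row 1 has {2,3,4,6,7}; col 5 has {1,2,3,6}; region has {2,3,4,6,7} → only 5 remains.
R2C3 = 4: row 2 has {1,2,3,5,6,7}; col 3 has {2,3,6}; region has {1,2,3,5,6,7} → only 4 remains.
R3C1 = 3: row 3 has {1,2,5,6}; col 1 has {1,2,4,5,6,7}; region has {1,2,5,6} → only 3 remains.
R3C3 = 7: row 3 has {1,2,3,5,6}; col 3 has {2,3,4,6}; region has {1,2,3,5,6} → only 7 remains.
R3C5 = 4: row 3 has {1,2,3,5,6,7}; col 5 has {1,2,3,5,6}; region has {1,2,3,5,6,7} → only 4 remains.
R4C3 = 5: row 4 has {1,2,3,4,6}; col 3 has {2,3,4,6,7}; region has {1,2,3,4,6} → only 5 remains.
R4C5 = 7: row 4 has {1,2,3,4,5,6}; col 5 has {1,2,3,4,5,6}; region has {1,2,3,4,5,6} → only 7 remains.

6453721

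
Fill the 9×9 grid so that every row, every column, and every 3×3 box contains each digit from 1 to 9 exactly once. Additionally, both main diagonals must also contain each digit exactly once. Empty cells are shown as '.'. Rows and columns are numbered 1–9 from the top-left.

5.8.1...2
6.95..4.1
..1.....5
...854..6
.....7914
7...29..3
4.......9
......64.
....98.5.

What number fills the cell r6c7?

r6c8 = 8: row 6 has {2,3,7,9}; col 8 has {1,4,5}; box has {1,3,4,6,9} → only 8 remains.
r9c9 = 7: row 9 has {5,8,9}; col 9 has {1,2,3,4,5,6,9}; box has {4,5,6,9}; main diagonal has {1,4,5,8,9} → only 7 remains.
r6c7 = 5: row 6 has {2,3,7,8,9}; col 7 has {4,6,9}; box has {1,3,4,6,8,9} → only 5 remains.

5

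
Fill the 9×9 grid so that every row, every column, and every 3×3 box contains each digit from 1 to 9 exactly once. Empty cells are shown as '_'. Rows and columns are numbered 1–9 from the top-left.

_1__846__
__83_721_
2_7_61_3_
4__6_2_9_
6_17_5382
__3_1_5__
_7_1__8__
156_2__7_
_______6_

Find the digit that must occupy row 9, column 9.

5

row 1, column 8 = 5: row 1 has {1,4,6,8}; col 8 has {1,3,6,7,8,9}; box has {1,2,3,6} → only 5 remains.
row 4, column 2 = 8: row 4 has {2,4,6,9}; col 2 has {1,5,7}; box has {1,3,4,6} → only 8 remains.
row 4, column 3 = 5: row 4 has {2,4,6,8,9}; col 3 has {1,3,6,7,8}; box has {1,3,4,6,8} → only 5 remains.
row 4, column 5 = 3: row 4 has {2,4,5,6,8,9}; col 5 has {1,2,6,8}; box has {1,2,5,6,7} → only 3 remains.
row 5, column 2 = 9: row 5 has {1,2,3,5,6,7,8}; col 2 has {1,5,7,8}; box has {1,3,4,5,6,8} → only 9 remains.
row 5, column 5 = 4: row 5 has {1,2,3,5,6,7,8,9}; col 5 has {1,2,3,6,8}; box has {1,2,3,5,6,7} → only 4 remains.
row 6, column 1 = 7: row 6 has {1,3,5}; col 1 has {1,2,4,6}; box has {1,3,4,5,6,8,9} → only 7 remains.
row 6, column 2 = 2: row 6 has {1,3,5,7}; col 2 has {1,5,7,8,9}; box has {1,3,4,5,6,7,8,9} → only 2 remains.
row 6, column 8 = 4: row 6 has {1,2,3,5,7}; col 8 has {1,3,5,6,7,8,9}; box has {2,3,5,8,9} → only 4 remains.
row 6, column 9 = 6: row 6 has {1,2,3,4,5,7}; col 9 has {2}; box has {2,3,4,5,8,9} → only 6 remains.
row 7, column 8 = 2: row 7 has {1,7,8}; col 8 has {1,3,4,5,6,7,8,9}; box has {6,7,8} → only 2 remains.
row 1, column 3 = 9: row 1 has {1,4,5,6,8}; col 3 has {1,3,5,6,7,8}; box has {1,2,7,8} → only 9 remains.
row 1, column 4 = 2: row 1 has {1,4,5,6,8,9}; col 4 has {1,3,6,7}; box has {1,3,4,6,7,8} → only 2 remains.
row 1, column 9 = 7: row 1 has {1,2,4,5,6,8,9}; col 9 has {2,6}; box has {1,2,3,5,6} → only 7 remains.
row 2, column 1 = 5: row 2 has {1,2,3,7,8}; col 1 has {1,2,4,6,7}; box has {1,2,7,8,9} → only 5 remains.
row 2, column 5 = 9: row 2 has {1,2,3,5,7,8}; col 5 has {1,2,3,4,6,8}; box has {1,2,3,4,6,7,8} → only 9 remains.
row 2, column 9 = 4: row 2 has {1,2,3,5,7,8,9}; col 9 has {2,6,7}; box has {1,2,3,5,6,7} → only 4 remains.
row 3, column 2 = 4: row 3 has {1,2,3,6,7}; col 2 has {1,2,5,7,8,9}; box has {1,2,5,7,8,9} → only 4 remains.
row 3, column 4 = 5: row 3 has {1,2,3,4,6,7}; col 4 has {1,2,3,6,7}; box has {1,2,3,4,6,7,8,9} → only 5 remains.
row 3, column 7 = 9: row 3 has {1,2,3,4,5,6,7}; col 7 has {2,3,5,6,8}; box has {1,2,3,4,5,6,7} → only 9 remains.
row 3, column 9 = 8: row 3 has {1,2,3,4,5,6,7,9}; col 9 has {2,4,6,7}; box has {1,2,3,4,5,6,7,9} → only 8 remains.
row 4, column 9 = 1: row 4 has {2,3,4,5,6,8,9}; col 9 has {2,4,6,7,8}; box has {2,3,4,5,6,8,9} → only 1 remains.
row 7, column 3 = 4: row 7 has {1,2,7,8}; col 3 has {1,3,5,6,7,8,9}; box has {1,5,6,7} → only 4 remains.
row 7, column 5 = 5: row 7 has {1,2,4,7,8}; col 5 has {1,2,3,4,6,8,9}; box has {1,2} → only 5 remains.
row 8, column 7 = 4: row 8 has {1,2,5,6,7}; col 7 has {2,3,5,6,8,9}; box has {2,6,7,8} → only 4 remains.
row 9, column 2 = 3: row 9 has {6}; col 2 has {1,2,4,5,7,8,9}; box has {1,4,5,6,7} → only 3 remains.
row 9, column 3 = 2: row 9 has {3,6}; col 3 has {1,3,4,5,6,7,8,9}; box has {1,3,4,5,6,7} → only 2 remains.
row 9, column 5 = 7: row 9 has {2,3,6}; col 5 has {1,2,3,4,5,6,8,9}; box has {1,2,5} → only 7 remains.
row 9, column 7 = 1: row 9 has {2,3,6,7}; col 7 has {2,3,4,5,6,8,9}; box has {2,4,6,7,8} → only 1 remains.
row 1, column 1 = 3: row 1 has {1,2,4,5,6,7,8,9}; col 1 has {1,2,4,5,6,7}; box has {1,2,4,5,7,8,9} → only 3 remains.
row 2, column 2 = 6: row 2 has {1,2,3,4,5,7,8,9}; col 2 has {1,2,3,4,5,7,8,9}; box has {1,2,3,4,5,7,8,9} → only 6 remains.
row 4, column 7 = 7: row 4 has {1,2,3,4,5,6,8,9}; col 7 has {1,2,3,4,5,6,8,9}; box has {1,2,3,4,5,6,8,9} → only 7 remains.
row 7, column 1 = 9: row 7 has {1,2,4,5,7,8}; col 1 has {1,2,3,4,5,6,7}; box has {1,2,3,4,5,6,7} → only 9 remains.
row 7, column 9 = 3: row 7 has {1,2,4,5,7,8,9}; col 9 has {1,2,4,6,7,8}; box has {1,2,4,6,7,8} → only 3 remains.
row 8, column 9 = 9: row 8 has {1,2,4,5,6,7}; col 9 has {1,2,3,4,6,7,8}; box has {1,2,3,4,6,7,8} → only 9 remains.
row 9, column 1 = 8: row 9 has {1,2,3,6,7}; col 1 has {1,2,3,4,5,6,7,9}; box has {1,2,3,4,5,6,7,9} → only 8 remains.
row 9, column 6 = 9: row 9 has {1,2,3,6,7,8}; col 6 has {1,2,4,5,7}; box has {1,2,5,7} → only 9 remains.
row 9, column 9 = 5: row 9 has {1,2,3,6,7,8,9}; col 9 has {1,2,3,4,6,7,8,9}; box has {1,2,3,4,6,7,8,9} → only 5 remains.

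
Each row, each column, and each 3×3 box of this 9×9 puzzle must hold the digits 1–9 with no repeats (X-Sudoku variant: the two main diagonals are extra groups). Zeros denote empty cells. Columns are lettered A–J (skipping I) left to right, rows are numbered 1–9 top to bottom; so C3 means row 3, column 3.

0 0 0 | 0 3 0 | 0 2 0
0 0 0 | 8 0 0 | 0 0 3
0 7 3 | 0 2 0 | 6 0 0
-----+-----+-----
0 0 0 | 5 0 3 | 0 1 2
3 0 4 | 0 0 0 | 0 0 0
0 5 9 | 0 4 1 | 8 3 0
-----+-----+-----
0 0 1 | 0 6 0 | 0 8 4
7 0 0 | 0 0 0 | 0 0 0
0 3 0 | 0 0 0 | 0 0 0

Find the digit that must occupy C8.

G4 = 4 (hidden single in row 4).
E4 = 9 (hidden single in row 4).
C4 = 7 (hidden single in row 4).
B5 = 1 (hidden single in row 5).
D7 = 3 (hidden single in row 7).
G8 = 3 (hidden single in row 8).
A6 = 2 (hidden single in box 4).
D6 = 7 (sole candidate).
J6 = 6 (sole candidate).
E5 = 8 (sole candidate).
J3 = 8 (hidden single in column 9).
A4 = 8 (hidden single in column 1).
B4 = 6 (sole candidate).
B1 = 8 (hidden single in column 2).
J8 = 1 (hidden single in column 9).
E8 = 5 (sole candidate).
A7 = 5 (hidden single in row 7).
B8 = 2 (hidden single in anti-diagonal).
B7 = 9 (sole candidate).
A9 = 4 (sole candidate).
B2 = 4 (sole candidate).
C2 = 2 (hidden single in row 2).
C1 = 5 (hidden single in column 3).
J1 = 9 (sole candidate).
H2 = 5 (sole candidate).
H3 = 4 (sole candidate).
J9 = 7 (sole candidate).
A1 = 6 (sole candidate).
J5 = 5 (sole candidate).
G7 = 2 (sole candidate).
H8 = 9 (sole candidate).
E9 = 1 (sole candidate).
G9 = 5 (sole candidate).
H9 = 6 (sole candidate).
E2 = 7 (sole candidate).
G2 = 1 (sole candidate).
H5 = 7 (sole candidate).
F7 = 7 (sole candidate).
D8 = 4 (sole candidate).
F8 = 8 (sole candidate).
C9 = 8 (sole candidate).
D1 = 1 (sole candidate).
F1 = 4 (sole candidate).
G1 = 7 (sole candidate).
A2 = 9 (sole candidate).
F2 = 6 (sole candidate).
A3 = 1 (sole candidate).
D3 = 9 (sole candidate).
F3 = 5 (sole candidate).
F5 = 2 (sole candidate).
G5 = 9 (sole candidate).
C8 = 6: row 8 has {1,2,3,4,5,7,8,9}; col 3 has {1,2,3,4,5,7,8,9}; box has {1,2,3,4,5,7,8,9} → only 6 remains.

6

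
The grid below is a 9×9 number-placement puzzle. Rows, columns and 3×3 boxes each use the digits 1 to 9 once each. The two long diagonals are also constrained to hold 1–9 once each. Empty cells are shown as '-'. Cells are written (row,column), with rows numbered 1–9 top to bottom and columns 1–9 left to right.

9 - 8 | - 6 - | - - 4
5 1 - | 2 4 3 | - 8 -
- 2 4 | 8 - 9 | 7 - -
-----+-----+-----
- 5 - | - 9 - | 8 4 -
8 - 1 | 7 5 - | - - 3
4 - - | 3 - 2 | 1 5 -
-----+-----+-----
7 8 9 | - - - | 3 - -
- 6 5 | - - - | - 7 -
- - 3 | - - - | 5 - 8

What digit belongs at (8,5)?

3

(1,7) = 2 (sole candidate).
(3,5) = 1 (sole candidate).
(4,4) = 6 (sole candidate).
(4,6) = 1 (sole candidate).
(5,2) = 9 (sole candidate).
(5,6) = 4 (sole candidate).
(5,7) = 6 (sole candidate).
(5,8) = 2 (sole candidate).
(6,2) = 7 (sole candidate).
(6,3) = 6 (sole candidate).
(6,5) = 8 (sole candidate).
(6,9) = 9 (sole candidate).
(7,5) = 2 (sole candidate).
(8,5) = 3: row 8 has {5,6,7}; col 5 has {1,2,4,5,6,8,9}; box has {2} → only 3 remains.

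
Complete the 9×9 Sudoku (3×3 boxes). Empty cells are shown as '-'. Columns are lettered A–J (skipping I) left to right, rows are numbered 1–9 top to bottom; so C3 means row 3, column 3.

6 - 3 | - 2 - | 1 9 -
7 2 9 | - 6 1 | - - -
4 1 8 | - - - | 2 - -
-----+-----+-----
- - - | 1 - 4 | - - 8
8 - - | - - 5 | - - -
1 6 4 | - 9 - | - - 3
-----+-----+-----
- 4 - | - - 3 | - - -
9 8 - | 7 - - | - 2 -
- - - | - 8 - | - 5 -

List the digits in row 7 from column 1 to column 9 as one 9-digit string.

B1 = 5 (sole candidate).
H6 = 7 (sole candidate).
F8 = 6 (sole candidate).
H4 = 6 (sole candidate).
G6 = 5 (sole candidate).
H3 = 3 (sole candidate).
G4 = 9 (sole candidate).
G5 = 4 (sole candidate).
H5 = 1 (sole candidate).
J5 = 2 (sole candidate).
H7 = 8: row 7 has {3,4}; col 8 has {1,2,3,5,6,7,9}; box has {2,5} → only 8 remains.
G8 = 3 (sole candidate).
G2 = 8 (sole candidate).
H2 = 4 (sole candidate).
J2 = 5 (sole candidate).
C5 = 7 (sole candidate).
E5 = 3 (sole candidate).
J1 = 7 (sole candidate).
D2 = 3 (sole candidate).
J3 = 6 (sole candidate).
B4 = 3 (sole candidate).
E4 = 7 (sole candidate).
B5 = 9 (sole candidate).
D5 = 6 (sole candidate).
B9 = 7 (sole candidate).
G9 = 6 (sole candidate).
F1 = 8 (sole candidate).
E3 = 5 (sole candidate).
F6 = 2 (sole candidate).
E7 = 1: row 7 has {3,4,8}; col 5 has {2,3,5,6,7,8,9}; box has {3,6,7,8} → only 1 remains.
G7 = 7: row 7 has {1,3,4,8}; col 7 has {1,2,3,4,5,6,8,9}; box has {2,3,5,6,8} → only 7 remains.
J7 = 9: row 7 has {1,3,4,7,8}; col 9 has {2,3,5,6,7,8}; box has {2,3,5,6,7,8} → only 9 remains.
E8 = 4 (sole candidate).
J8 = 1 (sole candidate).
F9 = 9 (sole candidate).
J9 = 4 (sole candidate).
D1 = 4 (sole candidate).
D3 = 9 (sole candidate).
F3 = 7 (sole candidate).
D6 = 8 (sole candidate).
C8 = 5 (sole candidate).
D9 = 2 (sole candidate).
C4 = 2 (sole candidate).
A7 = 2: row 7 has {1,3,4,7,8,9}; col 1 has {1,4,6,7,8,9}; box has {4,5,7,8,9} → only 2 remains.
C7 = 6: row 7 has {1,2,3,4,7,8,9}; col 3 has {2,3,4,5,7,8,9}; box has {2,4,5,7,8,9} → only 6 remains.
D7 = 5: row 7 has {1,2,3,4,6,7,8,9}; col 4 has {1,2,3,4,6,7,8,9}; box has {1,2,3,4,6,7,8,9} → only 5 remains.

246513789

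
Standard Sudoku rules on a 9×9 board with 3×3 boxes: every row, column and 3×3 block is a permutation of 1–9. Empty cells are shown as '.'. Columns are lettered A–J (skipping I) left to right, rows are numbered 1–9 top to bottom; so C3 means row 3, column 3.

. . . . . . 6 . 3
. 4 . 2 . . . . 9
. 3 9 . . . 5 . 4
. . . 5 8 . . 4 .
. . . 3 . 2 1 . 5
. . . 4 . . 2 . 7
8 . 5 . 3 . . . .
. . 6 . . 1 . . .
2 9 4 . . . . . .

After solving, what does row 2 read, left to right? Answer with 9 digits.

641253879

J4 = 6: row 4 has {4,5,8}; col 9 has {3,4,5,7,9}; box has {1,2,4,5,7} → only 6 remains.
B8 = 7: row 8 has {1,6}; col 2 has {3,4,9}; box has {2,4,5,6,8,9} → only 7 remains.
B7 = 1: row 7 has {3,5,8}; col 2 has {3,4,7,9}; box has {2,4,5,6,7,8,9} → only 1 remains.
J7 = 2: row 7 has {1,3,5,8}; col 9 has {3,4,5,6,7,9}; box has {} → only 2 remains.
A8 = 3: row 8 has {1,6,7}; col 1 has {2,8}; box has {1,2,4,5,6,7,8,9} → only 3 remains.
J8 = 8: row 8 has {1,3,6,7}; col 9 has {2,3,4,5,6,7,9}; box has {2} → only 8 remains.
J9 = 1: row 9 has {2,4,9}; col 9 has {2,3,4,5,6,7,8,9}; box has {2,8} → only 1 remains.
B4 = 2: row 4 has {4,5,6,8}; col 2 has {1,3,4,7,9}; box has {} → only 2 remains.
D8 = 9: row 8 has {1,3,6,7,8}; col 4 has {2,3,4,5}; box has {1,3} → only 9 remains.
G8 = 4: row 8 has {1,3,6,7,8,9}; col 7 has {1,2,5,6}; box has {1,2,8} → only 4 remains.
H8 = 5: row 8 has {1,3,4,6,7,8,9}; col 8 has {4}; box has {1,2,4,8} → only 5 remains.
E8 = 2: row 8 has {1,3,4,5,6,7,8,9}; col 5 has {3,8}; box has {1,3,9} → only 2 remains.
F2 = 3: in row 2, 3 can only go here (every other open cell in that row sees a 3).
H3 = 2: in row 3, 2 can only go here (every other open cell in that row sees a 2).
C1 = 2: in row 1, 2 can only go here (every other open cell in that row sees a 2).
A5 = 4: in row 5, 4 can only go here (every other open cell in that row sees a 4).
F7 = 4: in row 7, 4 can only go here (every other open cell in that row sees a 4).
E1 = 4: in row 1, 4 can only go here (every other open cell in that row sees a 4).
F1 = 9: in row 1, 9 can only go here (every other open cell in that row sees a 9).
F4 = 7: row 4 has {2,4,5,6,8}; col 6 has {1,2,3,4,9}; box has {2,3,4,5,8} → only 7 remains.
F6 = 6: row 6 has {2,4,7}; col 6 has {1,2,3,4,7,9}; box has {2,3,4,5,7,8} → only 6 remains.
F3 = 8: row 3 has {2,3,4,5,9}; col 6 has {1,2,3,4,6,7,9}; box has {2,3,4,9} → only 8 remains.
E5 = 9: row 5 has {1,2,3,4,5}; col 5 has {2,3,4,8}; box has {2,3,4,5,6,7,8} → only 9 remains.
H5 = 8: row 5 has {1,2,3,4,5,9}; col 8 has {2,4,5}; box has {1,2,4,5,6,7} → only 8 remains.
E6 = 1: row 6 has {2,4,6,7}; col 5 has {2,3,4,8,9}; box has {2,3,4,5,6,7,8,9} → only 1 remains.
F9 = 5: row 9 has {1,2,4,9}; col 6 has {1,2,3,4,6,7,8,9}; box has {1,2,3,4,9} → only 5 remains.
B5 = 6: row 5 has {1,2,3,4,5,8,9}; col 2 has {1,2,3,4,7,9}; box has {2,4} → only 6 remains.
C5 = 7: row 5 has {1,2,3,4,5,6,8,9}; col 3 has {2,4,5,6,9}; box has {2,4,6} → only 7 remains.
B1 = 8: in row 1, 8 can only go here (every other open cell in that row sees an 8).
C2 = 1: row 2 has {2,3,4,9}; col 3 has {2,4,5,6,7,9}; box has {2,3,4,8,9} → only 1 remains.
H2 = 7: row 2 has {1,2,3,4,9}; col 8 has {2,4,5,8}; box has {2,3,4,5,6,9} → only 7 remains.
C4 = 3: row 4 has {2,4,5,6,7,8}; col 3 has {1,2,4,5,6,7,9}; box has {2,4,6,7} → only 3 remains.
G4 = 9: row 4 has {2,3,4,5,6,7,8}; col 7 has {1,2,4,5,6}; box has {1,2,4,5,6,7,8} → only 9 remains.
B6 = 5: row 6 has {1,2,4,6,7}; col 2 has {1,2,3,4,6,7,8,9}; box has {2,3,4,6,7} → only 5 remains.
C6 = 8: row 6 has {1,2,4,5,6,7}; col 3 has {1,2,3,4,5,6,7,9}; box has {2,3,4,5,6,7} → only 8 remains.
H6 = 3: row 6 has {1,2,4,5,6,7,8}; col 8 has {2,4,5,7,8}; box has {1,2,4,5,6,7,8,9} → only 3 remains.
G7 = 7: row 7 has {1,2,3,4,5,8}; col 7 has {1,2,4,5,6,9}; box has {1,2,4,5,8} → only 7 remains.
G9 = 3: row 9 has {1,2,4,5,9}; col 7 has {1,2,4,5,6,7,9}; box has {1,2,4,5,7,8} → only 3 remains.
H9 = 6: row 9 has {1,2,3,4,5,9}; col 8 has {2,3,4,5,7,8}; box has {1,2,3,4,5,7,8} → only 6 remains.
H1 = 1: row 1 has {2,3,4,6,8,9}; col 8 has {2,3,4,5,6,7,8}; box has {2,3,4,5,6,7,9} → only 1 remains.
G2 = 8: row 2 has {1,2,3,4,7,9}; col 7 has {1,2,3,4,5,6,7,9}; box has {1,2,3,4,5,6,7,9} → only 8 remains.
A4 = 1: row 4 has {2,3,4,5,6,7,8,9}; col 1 has {2,3,4,8}; box has {2,3,4,5,6,7,8} → only 1 remains.
A6 = 9: row 6 has {1,2,3,4,5,6,7,8}; col 1 has {1,2,3,4,8}; box has {1,2,3,4,5,6,7,8} → only 9 remains.
D7 = 6: row 7 has {1,2,3,4,5,7,8}; col 4 has {2,3,4,5,9}; box has {1,2,3,4,5,9} → only 6 remains.
H7 = 9: row 7 has {1,2,3,4,5,6,7,8}; col 8 has {1,2,3,4,5,6,7,8}; box has {1,2,3,4,5,6,7,8} → only 9 remains.
E9 = 7: row 9 has {1,2,3,4,5,6,9}; col 5 has {1,2,3,4,8,9}; box has {1,2,3,4,5,6,9} → only 7 remains.
D1 = 7: row 1 has {1,2,3,4,6,8,9}; col 4 has {2,3,4,5,6,9}; box has {2,3,4,8,9} → only 7 remains.
D3 = 1: row 3 has {2,3,4,5,8,9}; col 4 has {2,3,4,5,6,7,9}; box has {2,3,4,7,8,9} → only 1 remains.
E3 = 6: row 3 has {1,2,3,4,5,8,9}; col 5 has {1,2,3,4,7,8,9}; box has {1,2,3,4,7,8,9} → only 6 remains.
D9 = 8: row 9 has {1,2,3,4,5,6,7,9}; col 4 has {1,2,3,4,5,6,7,9}; box has {1,2,3,4,5,6,7,9} → only 8 remains.
A1 = 5: row 1 has {1,2,3,4,6,7,8,9}; col 1 has {1,2,3,4,8,9}; box has {1,2,3,4,8,9} → only 5 remains.
A2 = 6: row 2 has {1,2,3,4,7,8,9}; col 1 has {1,2,3,4,5,8,9}; box has {1,2,3,4,5,8,9} → only 6 remains.
E2 = 5: row 2 has {1,2,3,4,6,7,8,9}; col 5 has {1,2,3,4,6,7,8,9}; box has {1,2,3,4,6,7,8,9} → only 5 remains.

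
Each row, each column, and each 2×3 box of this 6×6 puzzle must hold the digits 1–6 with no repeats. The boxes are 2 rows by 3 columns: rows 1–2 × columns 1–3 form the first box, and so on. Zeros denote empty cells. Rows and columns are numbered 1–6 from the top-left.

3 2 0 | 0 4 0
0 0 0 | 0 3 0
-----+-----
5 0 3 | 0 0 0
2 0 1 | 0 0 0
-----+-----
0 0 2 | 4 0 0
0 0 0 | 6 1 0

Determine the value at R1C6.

R5C5 = 5 (sole candidate).
R5C6 = 3 (sole candidate).
R6C1 = 4 (sole candidate).
R6C3 = 5 (sole candidate).
R6C6 = 2 (sole candidate).
R1C3 = 6 (sole candidate).
R2C1 = 1 (sole candidate).
R2C3 = 4 (sole candidate).
R4C5 = 6 (sole candidate).
R5C1 = 6 (sole candidate).
R5C2 = 1 (sole candidate).
R6C2 = 3 (sole candidate).
R2C2 = 5 (sole candidate).
R2C4 = 2 (sole candidate).
R2C6 = 6 (sole candidate).
R3C4 = 1 (sole candidate).
R3C5 = 2 (sole candidate).
R3C6 = 4 (sole candidate).
R4C2 = 4 (sole candidate).
R4C6 = 5 (sole candidate).
R1C4 = 5 (sole candidate).
R1C6 = 1: row 1 has {2,3,4,5,6}; col 6 has {2,3,4,5,6}; box has {2,3,4,5,6} → only 1 remains.

1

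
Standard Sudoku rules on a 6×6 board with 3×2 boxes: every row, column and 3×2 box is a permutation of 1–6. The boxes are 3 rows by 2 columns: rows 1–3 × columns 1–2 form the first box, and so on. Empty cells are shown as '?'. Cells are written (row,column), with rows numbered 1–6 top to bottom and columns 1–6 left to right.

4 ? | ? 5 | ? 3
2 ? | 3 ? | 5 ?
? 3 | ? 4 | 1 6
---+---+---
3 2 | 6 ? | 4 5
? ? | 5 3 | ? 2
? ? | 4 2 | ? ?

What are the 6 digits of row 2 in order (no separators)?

213654

(1,5) = 2: row 1 has {3,4,5}; col 5 has {1,4,5}; box has {1,3,5,6} → only 2 remains.
(2,6) = 4: row 2 has {2,3,5}; col 6 has {2,3,5,6}; box has {1,2,3,5,6} → only 4 remains.
(3,1) = 5: row 3 has {1,3,4,6}; col 1 has {2,3,4}; box has {2,3,4} → only 5 remains.
(3,3) = 2: row 3 has {1,3,4,5,6}; col 3 has {3,4,5,6}; box has {3,4,5} → only 2 remains.
(4,4) = 1: row 4 has {2,3,4,5,6}; col 4 has {2,3,4,5}; box has {2,3,4,5,6} → only 1 remains.
(5,5) = 6: row 5 has {2,3,5}; col 5 has {1,2,4,5}; box has {2,4,5} → only 6 remains.
(6,5) = 3: row 6 has {2,4}; col 5 has {1,2,4,5,6}; box has {2,4,5,6} → only 3 remains.
(6,6) = 1: row 6 has {2,3,4}; col 6 has {2,3,4,5,6}; box has {2,3,4,5,6} → only 1 remains.
(1,3) = 1: row 1 has {2,3,4,5}; col 3 has {2,3,4,5,6}; box has {2,3,4,5} → only 1 remains.
(2,4) = 6: row 2 has {2,3,4,5}; col 4 has {1,2,3,4,5}; box has {1,2,3,4,5} → only 6 remains.
(5,1) = 1: row 5 has {2,3,5,6}; col 1 has {2,3,4,5}; box has {2,3} → only 1 remains.
(5,2) = 4: row 5 has {1,2,3,5,6}; col 2 has {2,3}; box has {1,2,3} → only 4 remains.
(6,1) = 6: row 6 has {1,2,3,4}; col 1 has {1,2,3,4,5}; box has {1,2,3,4} → only 6 remains.
(6,2) = 5: row 6 has {1,2,3,4,6}; col 2 has {2,3,4}; box has {1,2,3,4,6} → only 5 remains.
(1,2) = 6: row 1 has {1,2,3,4,5}; col 2 has {2,3,4,5}; box has {2,3,4,5} → only 6 remains.
(2,2) = 1: row 2 has {2,3,4,5,6}; col 2 has {2,3,4,5,6}; box has {2,3,4,5,6} → only 1 remains.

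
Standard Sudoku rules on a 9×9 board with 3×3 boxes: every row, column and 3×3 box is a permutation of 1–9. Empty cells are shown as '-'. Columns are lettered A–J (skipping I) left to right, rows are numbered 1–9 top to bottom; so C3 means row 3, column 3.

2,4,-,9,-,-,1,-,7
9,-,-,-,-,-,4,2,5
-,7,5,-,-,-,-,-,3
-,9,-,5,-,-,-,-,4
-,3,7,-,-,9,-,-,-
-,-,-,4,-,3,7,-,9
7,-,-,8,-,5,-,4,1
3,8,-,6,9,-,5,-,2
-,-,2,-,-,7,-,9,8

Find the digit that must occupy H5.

J5 = 6 (sole candidate).
B7 = 6 (sole candidate).
C7 = 9 (sole candidate).
G7 = 3 (sole candidate).
H8 = 7 (sole candidate).
G9 = 6 (sole candidate).
B2 = 1 (sole candidate).
E7 = 2 (sole candidate).
B9 = 5 (sole candidate).
B6 = 2 (sole candidate).
E1 = 5 (hidden single in row 1).
C1 = 3 (hidden single in row 1).
G3 = 9 (hidden single in row 3).
H4 = 3 (hidden single in row 4).
E4 = 7 (hidden single in row 4).
D2 = 7 (hidden single in row 2).
E2 = 3 (hidden single in row 2).
A5 = 4 (hidden single in row 5).
A9 = 1 (sole candidate).
D9 = 3 (sole candidate).
E9 = 4 (sole candidate).
C8 = 4 (sole candidate).
F8 = 1 (sole candidate).
F3 = 4 (hidden single in row 3).
D3 = 2 (hidden single in row 3).
D5 = 1 (sole candidate).
E5 = 8 (sole candidate).
G5 = 2 (sole candidate).
H5 = 5: row 5 has {1,2,3,4,6,7,8,9}; col 8 has {2,3,4,7,9}; box has {2,3,4,6,7,9} → only 5 remains.

5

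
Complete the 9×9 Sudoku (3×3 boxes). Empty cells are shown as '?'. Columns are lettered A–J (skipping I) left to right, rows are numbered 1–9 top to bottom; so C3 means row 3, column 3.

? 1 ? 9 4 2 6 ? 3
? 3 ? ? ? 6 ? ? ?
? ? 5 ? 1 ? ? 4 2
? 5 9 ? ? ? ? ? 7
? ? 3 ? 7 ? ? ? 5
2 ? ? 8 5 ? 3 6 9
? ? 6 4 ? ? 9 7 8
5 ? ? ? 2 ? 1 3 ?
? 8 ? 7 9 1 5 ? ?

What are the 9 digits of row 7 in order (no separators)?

126435978

D2 = 5 (sole candidate).
E2 = 8 (sole candidate).
G2 = 7 (sole candidate).
J2 = 1 (sole candidate).
D3 = 3 (sole candidate).
F3 = 7 (sole candidate).
G3 = 8 (sole candidate).
F6 = 4 (sole candidate).
B7 = 2: row 7 has {4,6,7,8,9}; col 2 has {1,3,5,8}; box has {5,6,8} → only 2 remains.
E7 = 3: row 7 has {2,4,6,7,8,9}; col 5 has {1,2,4,5,7,8,9}; box has {1,2,4,7,9} → only 3 remains.
F7 = 5: row 7 has {2,3,4,6,7,8,9}; col 6 has {1,2,4,6,7}; box has {1,2,3,4,7,9} → only 5 remains.
D8 = 6 (sole candidate).
F8 = 8 (sole candidate).
J8 = 4 (sole candidate).
C9 = 4 (sole candidate).
H9 = 2 (sole candidate).
J9 = 6 (sole candidate).
H1 = 5 (sole candidate).
C2 = 2 (sole candidate).
H2 = 9 (sole candidate).
E4 = 6 (sole candidate).
F4 = 3 (sole candidate).
F5 = 9 (sole candidate).
B6 = 7 (sole candidate).
C6 = 1 (sole candidate).
A7 = 1: row 7 has {2,3,4,5,6,7,8,9}; col 1 has {2,5}; box has {2,4,5,6,8} → only 1 remains.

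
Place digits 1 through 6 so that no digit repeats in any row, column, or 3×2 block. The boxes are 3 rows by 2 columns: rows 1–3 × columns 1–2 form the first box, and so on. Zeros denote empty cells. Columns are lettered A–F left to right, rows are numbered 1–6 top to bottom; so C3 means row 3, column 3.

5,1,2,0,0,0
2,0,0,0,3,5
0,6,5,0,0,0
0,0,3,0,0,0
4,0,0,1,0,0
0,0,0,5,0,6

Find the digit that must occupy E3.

1

F1 = 4 (sole candidate).
B2 = 4 (sole candidate).
D2 = 6 (sole candidate).
A3 = 3 (sole candidate).
D3 = 4 (sole candidate).
D4 = 2 (sole candidate).
F4 = 1 (sole candidate).
C5 = 6 (sole candidate).
A6 = 1 (sole candidate).
C6 = 4 (sole candidate).
E6 = 2 (sole candidate).
D1 = 3 (sole candidate).
E1 = 6 (sole candidate).
C2 = 1 (sole candidate).
E3 = 1: row 3 has {3,4,5,6}; col 5 has {2,3,6}; box has {3,4,5,6} → only 1 remains.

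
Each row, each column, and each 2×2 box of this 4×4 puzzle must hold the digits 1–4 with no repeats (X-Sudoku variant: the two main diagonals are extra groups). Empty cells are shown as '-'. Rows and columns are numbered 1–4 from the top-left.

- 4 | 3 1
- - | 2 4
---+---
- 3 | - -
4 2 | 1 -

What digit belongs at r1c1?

2

r1c1 = 2: row 1 has {1,3,4}; col 1 has {4}; box has {4}; main diagonal has {} → only 2 remains.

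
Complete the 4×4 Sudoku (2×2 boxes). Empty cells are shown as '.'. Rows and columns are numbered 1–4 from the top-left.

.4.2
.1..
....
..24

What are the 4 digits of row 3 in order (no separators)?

4231

r1c1 = 3 (sole candidate).
r1c3 = 1 (sole candidate).
r2c1 = 2 (sole candidate).
r2c4 = 3 (sole candidate).
r3c3 = 3: row 3 has {}; col 3 has {1,2}; box has {2,4} → only 3 remains.
r3c4 = 1: row 3 has {3}; col 4 has {2,3,4}; box has {2,3,4} → only 1 remains.
r4c1 = 1 (sole candidate).
r4c2 = 3 (sole candidate).
r2c3 = 4 (sole candidate).
r3c1 = 4: row 3 has {1,3}; col 1 has {1,2,3}; box has {1,3} → only 4 remains.
r3c2 = 2: row 3 has {1,3,4}; col 2 has {1,3,4}; box has {1,3,4} → only 2 remains.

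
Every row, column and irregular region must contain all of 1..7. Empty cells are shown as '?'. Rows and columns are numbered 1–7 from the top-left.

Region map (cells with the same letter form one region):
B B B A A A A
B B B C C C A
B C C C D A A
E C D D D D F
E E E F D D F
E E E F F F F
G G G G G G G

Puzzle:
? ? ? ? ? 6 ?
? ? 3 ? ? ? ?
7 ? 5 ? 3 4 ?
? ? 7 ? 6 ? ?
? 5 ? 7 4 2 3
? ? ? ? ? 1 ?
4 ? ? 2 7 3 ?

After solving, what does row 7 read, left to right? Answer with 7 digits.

4162735

R2C6 = 7: row 2 has {3}; col 6 has {1,2,3,4,6}; region has {5} → only 7 remains.
R4C6 = 5: row 4 has {6,7}; col 6 has {1,2,3,4,6,7}; region has {2,3,4,6,7} → only 5 remains.
R4C4 = 1: row 4 has {5,6,7}; col 4 has {2,7}; region has {2,3,4,5,6,7} → only 1 remains.
R3C4 = 6: row 3 has {3,4,5,7}; col 4 has {1,2,7}; region has {5,7} → only 6 remains.
R2C4 = 4: row 2 has {3,7}; col 4 has {1,2,6,7}; region has {5,6,7} → only 4 remains.
R6C4 = 5: row 6 has {1}; col 4 has {1,2,4,6,7}; region has {1,3,7} → only 5 remains.
R6C5 = 2: row 6 has {1,5}; col 5 has {3,4,6,7}; region has {1,3,5,7} → only 2 remains.
R1C4 = 3: row 1 has {6}; col 4 has {1,2,4,5,6,7}; region has {4,6} → only 3 remains.
R2C5 = 1: row 2 has {3,4,7}; col 5 has {2,3,4,6,7}; region has {4,5,6,7} → only 1 remains.
R3C2 = 2: row 3 has {3,4,5,6,7}; col 2 has {5}; region has {1,4,5,6,7} → only 2 remains.
R3C7 = 1: row 3 has {2,3,4,5,6,7}; col 7 has {3}; region has {3,4,6} → only 1 remains.
R4C2 = 3: row 4 has {1,5,6,7}; col 2 has {2,5}; region has {1,2,4,5,6,7} → only 3 remains.
R4C7 = 4: row 4 has {1,3,5,6,7}; col 7 has {1,3}; region has {1,2,3,5,7} → only 4 remains.
R6C7 = 6: row 6 has {1,2,5}; col 7 has {1,3,4}; region has {1,2,3,4,5,7} → only 6 remains.
R7C7 = 5: row 7 has {2,3,4,7}; col 7 has {1,3,4,6}; region has {2,3,4,7} → only 5 remains.
R1C5 = 5: row 1 has {3,6}; col 5 has {1,2,3,4,6,7}; region has {1,3,4,6} → only 5 remains.
R2C2 = 6: row 2 has {1,3,4,7}; col 2 has {2,3,5}; region has {3,7} → only 6 remains.
R2C7 = 2: row 2 has {1,3,4,6,7}; col 7 has {1,3,4,5,6}; region has {1,3,4,5,6} → only 2 remains.
R4C1 = 2: row 4 has {1,3,4,5,6,7}; col 1 has {4,7}; region has {5} → only 2 remains.
R6C1 = 3: row 6 has {1,2,5,6}; col 1 has {2,4,7}; region has {2,5} → only 3 remains.
R6C3 = 4: row 6 has {1,2,3,5,6}; col 3 has {3,5,7}; region has {2,3,5} → only 4 remains.
R7C2 = 1: row 7 has {2,3,4,5,7}; col 2 has {2,3,5,6}; region has {2,3,4,5,7} → only 1 remains.
R7C3 = 6: row 7 has {1,2,3,4,5,7}; col 3 has {3,4,5,7}; region has {1,2,3,4,5,7} → only 6 remains.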